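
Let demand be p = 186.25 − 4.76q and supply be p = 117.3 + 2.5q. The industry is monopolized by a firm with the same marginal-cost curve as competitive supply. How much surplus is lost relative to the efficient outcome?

Competitive equilibrium: 186.25 − 4.76q = 117.3 + 2.5q → q* = 9.49725, p* = 141.04311.
Marginal revenue: MR = 186.25 − 9.52q. Set MR = MC: 186.25 − 9.52q = 117.3 + 2.5q → q_m = 5.73627.
Price p_m = 186.25 − 4.76·5.73627 = 158.94535; MC(q_m) = 117.3 + 2.5·5.73627 = 131.64068.
Competitive q* = 9.49725, so Δq = 3.76098; wedge = 158.94535 − 131.64068 = 27.30467.
DWL = ½ × 3.76098 × 27.30467 = 51.35.

51.35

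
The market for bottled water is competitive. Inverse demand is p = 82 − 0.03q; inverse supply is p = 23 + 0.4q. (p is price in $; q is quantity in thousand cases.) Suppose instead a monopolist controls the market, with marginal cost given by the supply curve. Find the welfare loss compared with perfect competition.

Competitive equilibrium: 82 − 0.03q = 23 + 0.4q → q* = 137.2093, p* = 77.8837.
Marginal revenue: MR = 82 − 0.06q. Set MR = MC: 82 − 0.06q = 23 + 0.4q → q_m = 128.2609.
Price p_m = 82 − 0.03·128.2609 = 78.1522; MC(q_m) = 23 + 0.4·128.2609 = 74.3044.
Competitive q* = 137.2093, so Δq = 8.9484; wedge = 78.1522 − 74.3044 = 3.8478.
DWL = ½ × 8.9484 × 3.8478 = $17.22 thousand.

$17.22 thousand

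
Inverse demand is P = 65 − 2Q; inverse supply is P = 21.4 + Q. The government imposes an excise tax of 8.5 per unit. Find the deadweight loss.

Competitive equilibrium: 65 − 2Q = 21.4 + Q → Q* = 14.5333, P* = 35.9333.
With the tax, the buyer price exceeds the seller price by 8.5: (65 − 2Q) − (21.4 + Q) = 8.5 → Q' = 11.7.
ΔQ = 14.5333 − 11.7 = 2.8333; the wedge equals the tax, 8.5.
DWL = ½ × 2.8333 × 8.5 = 12.04.

12.04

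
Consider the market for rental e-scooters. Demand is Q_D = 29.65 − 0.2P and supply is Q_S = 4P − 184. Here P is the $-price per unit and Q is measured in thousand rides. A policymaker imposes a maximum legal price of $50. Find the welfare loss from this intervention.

In inverse form: demand P = 148.25 − 5Q, supply P = 46 + 0.25Q.
Competitive equilibrium: 148.25 − 5Q = 46 + 0.25Q → Q* = 19.4762, P* = 50.869.
At the ceiling P = 50, quantity supplied = (50 − 46)/0.25 = 16.
Willingness to pay at Q' = 16: 148.25 − 5·16 = 68.25.
ΔQ = 19.4762 − 16 = 3.4762; wedge = 68.25 − 50 = 18.25.
DWL = ½ × 3.4762 × 18.25 = $31.72 thousand.

$31.72 thousand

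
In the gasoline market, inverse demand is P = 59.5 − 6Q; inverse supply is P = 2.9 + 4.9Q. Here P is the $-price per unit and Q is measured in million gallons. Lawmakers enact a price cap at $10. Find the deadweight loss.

$76.38 million

Competitive equilibrium: 59.5 − 6Q = 2.9 + 4.9Q → Q* = 5.1927, P* = 28.344.
At the ceiling P = 10, quantity supplied = (10 − 2.9)/4.9 = 1.449.
Willingness to pay at Q' = 1.449: 59.5 − 6·1.449 = 50.806.
ΔQ = 5.1927 − 1.449 = 3.7437; wedge = 50.806 − 10 = 40.806.
The triangle = ½ × 3.7437 × 40.806 = $76.38 million.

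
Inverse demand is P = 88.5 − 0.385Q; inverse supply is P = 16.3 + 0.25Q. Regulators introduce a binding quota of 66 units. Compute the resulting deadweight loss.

722.43

Competitive equilibrium: 88.5 − 0.385Q = 16.3 + 0.25Q → Q* = 113.7008, P* = 44.7252.
At Q = 66: demand price = 88.5 − 0.385·66 = 63.09; supply price = 16.3 + 0.25·66 = 32.8.
ΔQ = 113.7008 − 66 = 47.7008; wedge = 63.09 − 32.8 = 30.29.
Deadweight loss = ½ × 47.7008 × 30.29 = 722.43.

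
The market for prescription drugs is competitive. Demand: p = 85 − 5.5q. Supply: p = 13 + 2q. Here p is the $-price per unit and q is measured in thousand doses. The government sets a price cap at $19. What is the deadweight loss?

$163.35 thousand

Competitive equilibrium: 85 − 5.5q = 13 + 2q → q* = 9.6, p* = 32.2.
At the ceiling p = 19, quantity supplied = (19 − 13)/2 = 3.
Willingness to pay at q' = 3: 85 − 5.5·3 = 68.5.
Δq = 9.6 − 3 = 6.6; wedge = 68.5 − 19 = 49.5.
Welfare loss = ½ × 6.6 × 49.5 = $163.35 thousand.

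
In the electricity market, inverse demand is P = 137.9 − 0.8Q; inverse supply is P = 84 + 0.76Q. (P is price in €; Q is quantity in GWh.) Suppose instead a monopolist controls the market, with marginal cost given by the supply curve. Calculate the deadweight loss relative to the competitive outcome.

Competitive equilibrium: 137.9 − 0.8Q = 84 + 0.76Q → Q* = 34.5513, P* = 110.259.
Marginal revenue: MR = 137.9 − 1.6Q. Set MR = MC: 137.9 − 1.6Q = 84 + 0.76Q → Q_m = 22.839.
Price P_m = 137.9 − 0.8·22.839 = 119.6288; MC(Q_m) = 84 + 0.76·22.839 = 101.3576.
Competitive Q* = 34.5513, so ΔQ = 11.7123; wedge = 119.6288 − 101.3576 = 18.2712.
Welfare loss = ½ × 11.7123 × 18.2712 = €107.

€107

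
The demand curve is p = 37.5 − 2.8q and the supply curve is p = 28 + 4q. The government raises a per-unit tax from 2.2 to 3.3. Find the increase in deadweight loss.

Competitive equilibrium: 37.5 − 2.8q = 28 + 4q → q* = 1.3971, p* = 33.5882.
For a per-unit tax t: Δq = t/6.8, so DWL = ½·t·(t/6.8) = t²/13.6.
At t = 2.2: DWL = 0.3559. At t = 3.3: DWL = 0.8007.
Increase = 0.8007 − 0.3559 = 0.44.

0.44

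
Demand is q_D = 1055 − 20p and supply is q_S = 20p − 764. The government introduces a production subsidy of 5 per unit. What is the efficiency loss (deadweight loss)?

125

In inverse form: demand p = 52.75 − 0.05q, supply p = 38.2 + 0.05q.
Competitive equilibrium: 52.75 − 0.05q = 38.2 + 0.05q → q* = 145.5, p* = 45.475.
The subsidy lowers effective supply by 5: p = 33.2 + 0.05q.
New quantity: 52.75 − 0.05q = 33.2 + 0.05q → q' = 195.5.
Overproduction Δq = 195.5 − 145.5 = 50; wedge = subsidy = 5.
The triangle = ½ × 50 × 5 = 125.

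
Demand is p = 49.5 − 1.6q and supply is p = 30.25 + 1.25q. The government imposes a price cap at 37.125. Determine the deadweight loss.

Competitive equilibrium: 49.5 − 1.6q = 30.25 + 1.25q → q* = 6.7544, p* = 38.693.
At the ceiling p = 37.125, quantity supplied = (37.125 − 30.25)/1.25 = 5.5.
Willingness to pay at q' = 5.5: 49.5 − 1.6·5.5 = 40.7.
Δq = 6.7544 − 5.5 = 1.2544; wedge = 40.7 − 37.125 = 3.575.
The triangle = ½ × 1.2544 × 3.575 = 2.24.

2.24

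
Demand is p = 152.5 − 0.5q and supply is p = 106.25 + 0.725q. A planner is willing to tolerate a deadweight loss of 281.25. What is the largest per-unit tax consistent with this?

Competitive equilibrium: 152.5 − 0.5q = 106.25 + 0.725q → q* = 37.7551, p* = 133.6224.
A tax t gives Δq = t/1.225 and wedge t, so DWL = t²/2.45.
t²/2.45 = 281.25 → t² = 689.0625 → t = 26.25.

26.25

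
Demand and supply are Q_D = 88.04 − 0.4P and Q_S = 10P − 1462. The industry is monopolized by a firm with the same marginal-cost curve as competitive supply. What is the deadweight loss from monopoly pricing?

252.36

In inverse form: demand P = 220.1 − 2.5Q, supply P = 146.2 + 0.1Q.
Competitive equilibrium: 220.1 − 2.5Q = 146.2 + 0.1Q → Q* = 28.4231, P* = 149.0423.
Marginal revenue: MR = 220.1 − 5Q. Set MR = MC: 220.1 − 5Q = 146.2 + 0.1Q → Q_m = 14.4902.
Price P_m = 220.1 − 2.5·14.4902 = 183.8745; MC(Q_m) = 146.2 + 0.1·14.4902 = 147.649.
Competitive Q* = 28.4231, so ΔQ = 13.9329; wedge = 183.8745 − 147.649 = 36.2255.
DWL = ½ × 13.9329 × 36.2255 = 252.36.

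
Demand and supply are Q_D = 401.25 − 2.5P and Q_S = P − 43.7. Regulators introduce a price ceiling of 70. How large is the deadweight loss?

2284.57

In inverse form: demand P = 160.5 − 0.4Q, supply P = 43.7 + Q.
Competitive equilibrium: 160.5 − 0.4Q = 43.7 + Q → Q* = 83.4286, P* = 127.1286.
At the ceiling P = 70, quantity supplied = (70 − 43.7)/1 = 26.3.
Willingness to pay at Q' = 26.3: 160.5 − 0.4·26.3 = 149.98.
ΔQ = 83.4286 − 26.3 = 57.1286; wedge = 149.98 − 70 = 79.98.
Deadweight loss = ½ × 57.1286 × 79.98 = 2284.57.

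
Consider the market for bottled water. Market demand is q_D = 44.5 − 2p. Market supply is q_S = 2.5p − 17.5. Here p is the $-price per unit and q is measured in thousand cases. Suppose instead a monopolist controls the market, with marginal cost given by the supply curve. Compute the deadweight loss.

In inverse form: demand p = 22.25 − 0.5q, supply p = 7 + 0.4q.
Competitive equilibrium: 22.25 − 0.5q = 7 + 0.4q → q* = 16.9444, p* = 13.7778.
Marginal revenue: MR = 22.25 − q. Set MR = MC: 22.25 − q = 7 + 0.4q → q_m = 10.8929.
Price p_m = 22.25 − 0.5·10.8929 = 16.8036; MC(q_m) = 7 + 0.4·10.8929 = 11.3572.
Competitive q* = 16.9444, so Δq = 6.0515; wedge = 16.8036 − 11.3572 = 5.4464.
DWL = ½ × 6.0515 × 5.4464 = $16.48 thousand.

$16.48 thousand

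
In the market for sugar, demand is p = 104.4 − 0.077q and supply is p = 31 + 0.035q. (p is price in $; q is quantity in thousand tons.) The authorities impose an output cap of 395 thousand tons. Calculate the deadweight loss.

Competitive equilibrium: 104.4 − 0.077q = 31 + 0.035q → q* = 655.3571, p* = 53.9375.
At q = 395: demand price = 104.4 − 0.077·395 = 73.985; supply price = 31 + 0.035·395 = 44.825.
Δq = 655.3571 − 395 = 260.3571; wedge = 73.985 − 44.825 = 29.16.
Deadweight loss = ½ × 260.3571 × 29.16 = $3796.01 thousand.

$3796.01 thousand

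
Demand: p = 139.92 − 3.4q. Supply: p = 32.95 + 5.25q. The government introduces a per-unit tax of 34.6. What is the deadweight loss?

69.20

Competitive equilibrium: 139.92 − 3.4q = 32.95 + 5.25q → q* = 12.3665, p* = 97.874.
With the tax, the buyer price exceeds the seller price by 34.6: (139.92 − 3.4q) − (32.95 + 5.25q) = 34.6 → q' = 8.3665.
Δq = 12.3665 − 8.3665 = 4; the wedge equals the tax, 34.6.
DWL = ½ × 4 × 34.6 = 69.20.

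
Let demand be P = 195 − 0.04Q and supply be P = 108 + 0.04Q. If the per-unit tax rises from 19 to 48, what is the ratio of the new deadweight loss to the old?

6.382

Competitive equilibrium: 195 − 0.04Q = 108 + 0.04Q → Q* = 1087.5, P* = 151.5.
For a per-unit tax t: ΔQ = t/0.08, so DWL = ½·t·(t/0.08) = t²/0.16.
At t = 19: DWL = 2256.25. At t = 48: DWL = 14400.
Ratio = (48/19)² = 6.382.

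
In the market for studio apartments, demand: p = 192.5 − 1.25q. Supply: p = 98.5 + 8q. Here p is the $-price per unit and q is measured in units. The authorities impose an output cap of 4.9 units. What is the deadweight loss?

Competitive equilibrium: 192.5 − 1.25q = 98.5 + 8q → q* = 10.1622, p* = 179.7973.
At q = 4.9: demand price = 192.5 − 1.25·4.9 = 186.375; supply price = 98.5 + 8·4.9 = 137.7.
Δq = 10.1622 − 4.9 = 5.2622; wedge = 186.375 − 137.7 = 48.675.
Deadweight loss = ½ × 5.2622 × 48.675 = $128.07.

$128.07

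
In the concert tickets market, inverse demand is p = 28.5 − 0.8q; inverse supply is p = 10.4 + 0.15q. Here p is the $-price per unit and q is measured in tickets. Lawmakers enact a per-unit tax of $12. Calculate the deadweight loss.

$75.79

Competitive equilibrium: 28.5 − 0.8q = 10.4 + 0.15q → q* = 19.0526, p* = 13.2579.
With the tax, the buyer price exceeds the seller price by 12: (28.5 − 0.8q) − (10.4 + 0.15q) = 12 → q' = 6.4211.
Δq = 19.0526 − 6.4211 = 12.6315; the wedge equals the tax, 12.
Welfare loss = ½ × 12.6315 × 12 = $75.79.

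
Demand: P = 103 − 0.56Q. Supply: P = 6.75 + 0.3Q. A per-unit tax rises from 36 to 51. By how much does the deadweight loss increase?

758.72

Competitive equilibrium: 103 − 0.56Q = 6.75 + 0.3Q → Q* = 111.9186, P* = 40.3256.
For a per-unit tax t: ΔQ = t/0.86, so DWL = ½·t·(t/0.86) = t²/1.72.
At t = 36: DWL = 753.488. At t = 51: DWL = 1512.209.
Increase = 1512.209 − 753.488 = 758.72.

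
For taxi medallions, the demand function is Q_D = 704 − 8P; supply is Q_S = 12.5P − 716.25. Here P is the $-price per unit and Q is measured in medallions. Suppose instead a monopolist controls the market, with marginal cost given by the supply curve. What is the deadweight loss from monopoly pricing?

In inverse form: demand P = 88 − 0.125Q, supply P = 57.3 + 0.08Q.
Competitive equilibrium: 88 − 0.125Q = 57.3 + 0.08Q → Q* = 149.7561, P* = 69.2805.
Marginal revenue: MR = 88 − 0.25Q. Set MR = MC: 88 − 0.25Q = 57.3 + 0.08Q → Q_m = 93.0303.
Price P_m = 88 − 0.125·93.0303 = 76.3712; MC(Q_m) = 57.3 + 0.08·93.0303 = 64.7424.
Competitive Q* = 149.7561, so ΔQ = 56.7258; wedge = 76.3712 − 64.7424 = 11.6288.
Welfare loss = ½ × 56.7258 × 11.6288 = $329.83.

$329.83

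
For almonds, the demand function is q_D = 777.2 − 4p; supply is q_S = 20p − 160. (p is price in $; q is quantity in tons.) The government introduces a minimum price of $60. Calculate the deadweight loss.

In inverse form: demand p = 194.3 − 0.25q, supply p = 8 + 0.05q.
Competitive equilibrium: 194.3 − 0.25q = 8 + 0.05q → q* = 621, p* = 39.05.
At the floor p = 60, quantity demanded = (194.3 − 60)/0.25 = 537.2.
Sellers' marginal cost at q' = 537.2: 8 + 0.05·537.2 = 34.86.
Δq = 621 − 537.2 = 83.8; wedge = 60 − 34.86 = 25.14.
Deadweight loss = ½ × 83.8 × 25.14 = $1053.366.

$1053.366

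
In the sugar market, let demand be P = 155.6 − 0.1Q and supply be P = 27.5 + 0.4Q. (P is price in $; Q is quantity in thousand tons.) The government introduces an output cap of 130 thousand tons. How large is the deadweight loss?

Competitive equilibrium: 155.6 − 0.1Q = 27.5 + 0.4Q → Q* = 256.2, P* = 129.98.
At Q = 130: demand price = 155.6 − 0.1·130 = 142.6; supply price = 27.5 + 0.4·130 = 79.5.
ΔQ = 256.2 − 130 = 126.2; wedge = 142.6 − 79.5 = 63.1.
The triangle = ½ × 126.2 × 63.1 = $3981.61 thousand.

$3981.61 thousand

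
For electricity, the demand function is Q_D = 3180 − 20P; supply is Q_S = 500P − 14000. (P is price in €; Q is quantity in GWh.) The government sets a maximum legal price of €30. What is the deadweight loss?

€60009.62

In inverse form: demand P = 159 − 0.05Q, supply P = 28 + 0.002Q.
Competitive equilibrium: 159 − 0.05Q = 28 + 0.002Q → Q* = 2519.2308, P* = 33.0385.
At the ceiling P = 30, quantity supplied = (30 − 28)/0.002 = 1000.
Willingness to pay at Q' = 1000: 159 − 0.05·1000 = 109.
ΔQ = 2519.2308 − 1000 = 1519.2308; wedge = 109 − 30 = 79.
Welfare loss = ½ × 1519.2308 × 79 = €60009.62.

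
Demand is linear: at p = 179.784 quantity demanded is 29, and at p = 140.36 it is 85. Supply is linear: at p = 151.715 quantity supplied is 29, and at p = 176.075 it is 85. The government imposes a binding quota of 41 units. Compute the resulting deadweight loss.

91.04

Demand slope = (140.36 − 179.784)/(85 − 29) = −0.704, so p = 200.2 − 0.704q.
Supply slope = (176.075 − 151.715)/(85 − 29) = 0.435, so p = 139.1 + 0.435q.
Competitive equilibrium: 200.2 − 0.704q = 139.1 + 0.435q → q* = 53.6435, p* = 162.4349.
At q = 41: demand price = 200.2 − 0.704·41 = 171.336; supply price = 139.1 + 0.435·41 = 156.935.
Δq = 53.6435 − 41 = 12.6435; wedge = 171.336 − 156.935 = 14.401.
Deadweight loss = ½ × 12.6435 × 14.401 = 91.04.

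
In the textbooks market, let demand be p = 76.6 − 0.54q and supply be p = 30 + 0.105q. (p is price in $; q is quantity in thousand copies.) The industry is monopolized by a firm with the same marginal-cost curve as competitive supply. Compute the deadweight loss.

$349.57 thousand

Competitive equilibrium: 76.6 − 0.54q = 30 + 0.105q → q* = 72.2481, p* = 37.586.
Marginal revenue: MR = 76.6 − 1.08q. Set MR = MC: 76.6 − 1.08q = 30 + 0.105q → q_m = 39.3249.
Price p_m = 76.6 − 0.54·39.3249 = 55.3646; MC(q_m) = 30 + 0.105·39.3249 = 34.1291.
Competitive q* = 72.2481, so Δq = 32.9232; wedge = 55.3646 − 34.1291 = 21.2355.
Deadweight loss = ½ × 32.9232 × 21.2355 = $349.57 thousand.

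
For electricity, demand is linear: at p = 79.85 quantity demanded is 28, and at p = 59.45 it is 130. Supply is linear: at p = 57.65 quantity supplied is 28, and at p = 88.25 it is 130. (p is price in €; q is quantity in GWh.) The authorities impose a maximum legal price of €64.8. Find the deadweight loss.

€105.75

Demand slope = (59.45 − 79.85)/(130 − 28) = −0.2, so p = 85.45 − 0.2q.
Supply slope = (88.25 − 57.65)/(130 − 28) = 0.3, so p = 49.25 + 0.3q.
Competitive equilibrium: 85.45 − 0.2q = 49.25 + 0.3q → q* = 72.4, p* = 70.97.
At the ceiling p = 64.8, quantity supplied = (64.8 − 49.25)/0.3 = 51.8333.
Willingness to pay at q' = 51.8333: 85.45 − 0.2·51.8333 = 75.0833.
Δq = 72.4 − 51.8333 = 20.5667; wedge = 75.0833 − 64.8 = 10.2833.
The triangle = ½ × 20.5667 × 10.2833 = €105.75.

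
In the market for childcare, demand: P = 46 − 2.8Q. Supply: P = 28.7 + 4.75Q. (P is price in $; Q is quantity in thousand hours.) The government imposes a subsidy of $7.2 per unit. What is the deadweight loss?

$3.43 thousand

Competitive equilibrium: 46 − 2.8Q = 28.7 + 4.75Q → Q* = 2.2914, P* = 39.5841.
The subsidy lowers effective supply by 7.2: P = 21.5 + 4.75Q.
New quantity: 46 − 2.8Q = 21.5 + 4.75Q → Q' = 3.245.
Overproduction ΔQ = 3.245 − 2.2914 = 0.9536; wedge = subsidy = 7.2.
Deadweight loss = ½ × 0.9536 × 7.2 = $3.43 thousand.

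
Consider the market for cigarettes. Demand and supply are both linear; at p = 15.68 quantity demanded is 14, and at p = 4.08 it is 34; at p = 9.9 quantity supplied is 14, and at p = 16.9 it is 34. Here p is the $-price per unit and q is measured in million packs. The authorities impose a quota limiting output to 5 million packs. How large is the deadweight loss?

$107.65 million

Demand slope = (4.08 − 15.68)/(34 − 14) = −0.58, so p = 23.8 − 0.58q.
Supply slope = (16.9 − 9.9)/(34 − 14) = 0.35, so p = 5 + 0.35q.
Competitive equilibrium: 23.8 − 0.58q = 5 + 0.35q → q* = 20.2151, p* = 12.0753.
At q = 5: demand price = 23.8 − 0.58·5 = 20.9; supply price = 5 + 0.35·5 = 6.75.
Δq = 20.2151 − 5 = 15.2151; wedge = 20.9 − 6.75 = 14.15.
Deadweight loss = ½ × 15.2151 × 14.15 = $107.65 million.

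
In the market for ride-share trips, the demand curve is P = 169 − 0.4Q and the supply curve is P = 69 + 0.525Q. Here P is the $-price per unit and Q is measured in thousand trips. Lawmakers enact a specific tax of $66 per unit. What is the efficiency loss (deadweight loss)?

$2354.59 thousand

Competitive equilibrium: 169 − 0.4Q = 69 + 0.525Q → Q* = 108.1081, P* = 125.7568.
With the tax, the buyer price exceeds the seller price by 66: (169 − 0.4Q) − (69 + 0.525Q) = 66 → Q' = 36.7568.
ΔQ = 108.1081 − 36.7568 = 71.3513; the wedge equals the tax, 66.
The triangle = ½ × 71.3513 × 66 = $2354.59 thousand.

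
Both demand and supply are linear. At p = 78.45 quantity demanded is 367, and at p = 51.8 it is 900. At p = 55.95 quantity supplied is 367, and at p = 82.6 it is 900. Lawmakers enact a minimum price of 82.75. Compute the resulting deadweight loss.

Demand slope = (51.8 − 78.45)/(900 − 367) = −0.05, so p = 96.8 − 0.05q.
Supply slope = (82.6 − 55.95)/(900 − 367) = 0.05, so p = 37.6 + 0.05q.
Competitive equilibrium: 96.8 − 0.05q = 37.6 + 0.05q → q* = 592, p* = 67.2.
At the floor p = 82.75, quantity demanded = (96.8 − 82.75)/0.05 = 281.
Sellers' marginal cost at q' = 281: 37.6 + 0.05·281 = 51.65.
Δq = 592 − 281 = 311; wedge = 82.75 − 51.65 = 31.1.
DWL = ½ × 311 × 31.1 = 4836.05.

4836.05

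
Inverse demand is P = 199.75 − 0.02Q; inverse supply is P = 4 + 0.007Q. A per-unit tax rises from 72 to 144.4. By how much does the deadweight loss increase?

Competitive equilibrium: 199.75 − 0.02Q = 4 + 0.007Q → Q* = 7250, P* = 54.75.
For a per-unit tax t: ΔQ = t/0.027, so DWL = ½·t·(t/0.027) = t²/0.054.
At t = 72: DWL = 96000. At t = 144.4: DWL = 386136.296.
Increase = 386136.296 − 96000 = 290136.30.

290136.30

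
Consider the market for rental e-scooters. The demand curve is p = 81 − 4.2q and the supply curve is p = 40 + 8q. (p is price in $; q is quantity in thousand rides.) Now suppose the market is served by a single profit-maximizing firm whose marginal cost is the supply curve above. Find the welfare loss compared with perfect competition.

Competitive equilibrium: 81 − 4.2q = 40 + 8q → q* = 3.3607, p* = 66.8852.
Marginal revenue: MR = 81 − 8.4q. Set MR = MC: 81 − 8.4q = 40 + 8q → q_m = 2.5.
Price p_m = 81 − 4.2·2.5 = 70.5; MC(q_m) = 40 + 8·2.5 = 60.
Competitive q* = 3.3607, so Δq = 0.8607; wedge = 70.5 − 60 = 10.5.
Deadweight loss = ½ × 0.8607 × 10.5 = $4.52 thousand.

$4.52 thousand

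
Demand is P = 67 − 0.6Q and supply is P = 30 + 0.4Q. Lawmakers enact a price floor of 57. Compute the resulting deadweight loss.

206.72

Competitive equilibrium: 67 − 0.6Q = 30 + 0.4Q → Q* = 37, P* = 44.8.
At the floor P = 57, quantity demanded = (67 − 57)/0.6 = 16.6667.
Sellers' marginal cost at Q' = 16.6667: 30 + 0.4·16.6667 = 36.6667.
ΔQ = 37 − 16.6667 = 20.3333; wedge = 57 − 36.6667 = 20.3333.
Deadweight loss = ½ × 20.3333 × 20.3333 = 206.72.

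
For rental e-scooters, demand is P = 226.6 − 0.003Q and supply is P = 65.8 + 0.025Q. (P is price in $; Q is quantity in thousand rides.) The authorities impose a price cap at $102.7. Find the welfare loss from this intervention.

Competitive equilibrium: 226.6 − 0.003Q = 65.8 + 0.025Q → Q* = 5742.8571, P* = 209.3714.
At the ceiling P = 102.7, quantity supplied = (102.7 − 65.8)/0.025 = 1476.
Willingness to pay at Q' = 1476: 226.6 − 0.003·1476 = 222.172.
ΔQ = 5742.8571 − 1476 = 4266.8571; wedge = 222.172 − 102.7 = 119.472.
DWL = ½ × 4266.8571 × 119.472 = $254884.98 thousand.

$254884.98 thousand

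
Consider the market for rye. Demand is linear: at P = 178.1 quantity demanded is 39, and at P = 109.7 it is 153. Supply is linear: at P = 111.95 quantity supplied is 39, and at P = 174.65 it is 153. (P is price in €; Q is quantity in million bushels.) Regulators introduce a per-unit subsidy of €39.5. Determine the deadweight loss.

€678.37 million

Demand slope = (109.7 − 178.1)/(153 − 39) = −0.6, so P = 201.5 − 0.6Q.
Supply slope = (174.65 − 111.95)/(153 − 39) = 0.55, so P = 90.5 + 0.55Q.
Competitive equilibrium: 201.5 − 0.6Q = 90.5 + 0.55Q → Q* = 96.5217, P* = 143.587.
The subsidy lowers effective supply by 39.5: P = 51 + 0.55Q.
New quantity: 201.5 − 0.6Q = 51 + 0.55Q → Q' = 130.8696.
Overproduction ΔQ = 130.8696 − 96.5217 = 34.3479; wedge = subsidy = 39.5.
DWL = ½ × 34.3479 × 39.5 = €678.37 million.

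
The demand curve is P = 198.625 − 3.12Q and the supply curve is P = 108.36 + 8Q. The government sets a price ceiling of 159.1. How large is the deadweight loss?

Competitive equilibrium: 198.625 − 3.12Q = 108.36 + 8Q → Q* = 8.11736, P* = 173.29885.
At the ceiling P = 159.1, quantity supplied = (159.1 − 108.36)/8 = 6.3425.
Willingness to pay at Q' = 6.3425: 198.625 − 3.12·6.3425 = 178.8364.
ΔQ = 8.11736 − 6.3425 = 1.77486; wedge = 178.8364 − 159.1 = 19.7364.
The triangle = ½ × 1.77486 × 19.7364 = 17.51.

17.51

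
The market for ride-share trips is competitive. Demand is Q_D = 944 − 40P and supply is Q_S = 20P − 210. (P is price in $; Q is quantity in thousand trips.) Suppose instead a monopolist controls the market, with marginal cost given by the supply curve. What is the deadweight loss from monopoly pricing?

$71.50 thousand

In inverse form: demand P = 23.6 − 0.025Q, supply P = 10.5 + 0.05Q.
Competitive equilibrium: 23.6 − 0.025Q = 10.5 + 0.05Q → Q* = 174.6667, P* = 19.2333.
Marginal revenue: MR = 23.6 − 0.05Q. Set MR = MC: 23.6 − 0.05Q = 10.5 + 0.05Q → Q_m = 131.
Price P_m = 23.6 − 0.025·131 = 20.325; MC(Q_m) = 10.5 + 0.05·131 = 17.05.
Competitive Q* = 174.6667, so ΔQ = 43.6667; wedge = 20.325 − 17.05 = 3.275.
Deadweight loss = ½ × 43.6667 × 3.275 = $71.50 thousand.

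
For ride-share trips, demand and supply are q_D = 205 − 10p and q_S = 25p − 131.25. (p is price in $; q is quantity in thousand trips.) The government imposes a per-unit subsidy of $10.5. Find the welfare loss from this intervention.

In inverse form: demand p = 20.5 − 0.1q, supply p = 5.25 + 0.04q.
Competitive equilibrium: 20.5 − 0.1q = 5.25 + 0.04q → q* = 108.9286, p* = 9.6071.
The subsidy lowers effective supply by 10.5: p = 0.04q − 5.25.
New quantity: 20.5 − 0.1q = 0.04q − 5.25 → q' = 183.9286.
Overproduction Δq = 183.9286 − 108.9286 = 75; wedge = subsidy = 10.5.
Deadweight loss = ½ × 75 × 10.5 = $393.75 thousand.

$393.75 thousand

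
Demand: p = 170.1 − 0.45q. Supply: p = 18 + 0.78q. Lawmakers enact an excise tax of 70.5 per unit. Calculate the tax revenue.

Competitive equilibrium: 170.1 − 0.45q = 18 + 0.78q → q* = 123.65854, p* = 114.45366.
With the tax, the buyer price exceeds the seller price by 70.5: (170.1 − 0.45q) − (18 + 0.78q) = 70.5 → q' = 66.34146.
Tax revenue = 70.5 × 66.34146 = 4677.07.

4677.07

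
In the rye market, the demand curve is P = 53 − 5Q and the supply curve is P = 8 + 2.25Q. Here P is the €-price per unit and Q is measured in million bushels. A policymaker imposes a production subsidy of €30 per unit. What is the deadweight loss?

Competitive equilibrium: 53 − 5Q = 8 + 2.25Q → Q* = 6.2069, P* = 21.9655.
The subsidy lowers effective supply by 30: P = 2.25Q − 22.
New quantity: 53 − 5Q = 2.25Q − 22 → Q' = 10.3448.
Overproduction ΔQ = 10.3448 − 6.2069 = 4.1379; wedge = subsidy = 30.
DWL = ½ × 4.1379 × 30 = €62.07 million.

€62.07 million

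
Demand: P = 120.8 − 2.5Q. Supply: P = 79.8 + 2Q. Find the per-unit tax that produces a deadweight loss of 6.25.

7.5

Competitive equilibrium: 120.8 − 2.5Q = 79.8 + 2Q → Q* = 9.1111, P* = 98.0222.
A tax t gives ΔQ = t/4.5 and wedge t, so DWL = t²/9.
t²/9 = 6.25 → t² = 56.25 → t = 7.5.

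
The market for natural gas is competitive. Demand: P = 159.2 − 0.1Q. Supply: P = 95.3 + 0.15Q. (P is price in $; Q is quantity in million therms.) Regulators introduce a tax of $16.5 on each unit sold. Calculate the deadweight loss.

Competitive equilibrium: 159.2 − 0.1Q = 95.3 + 0.15Q → Q* = 255.6, P* = 133.64.
With the tax, the buyer price exceeds the seller price by 16.5: (159.2 − 0.1Q) − (95.3 + 0.15Q) = 16.5 → Q' = 189.6.
ΔQ = 255.6 − 189.6 = 66; the wedge equals the tax, 16.5.
Deadweight loss = ½ × 66 × 16.5 = $544.50 million.

$544.50 million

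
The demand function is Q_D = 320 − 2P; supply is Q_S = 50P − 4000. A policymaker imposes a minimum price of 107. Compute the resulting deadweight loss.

In inverse form: demand P = 160 − 0.5Q, supply P = 80 + 0.02Q.
Competitive equilibrium: 160 − 0.5Q = 80 + 0.02Q → Q* = 153.8462, P* = 83.0769.
At the floor P = 107, quantity demanded = (160 − 107)/0.5 = 106.
Sellers' marginal cost at Q' = 106: 80 + 0.02·106 = 82.12.
ΔQ = 153.8462 − 106 = 47.8462; wedge = 107 − 82.12 = 24.88.
DWL = ½ × 47.8462 × 24.88 = 595.21.

595.21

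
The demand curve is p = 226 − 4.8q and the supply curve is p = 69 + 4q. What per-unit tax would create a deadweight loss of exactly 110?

Competitive equilibrium: 226 − 4.8q = 69 + 4q → q* = 17.8409, p* = 140.3636.
A tax t gives Δq = t/8.8 and wedge t, so DWL = t²/17.6.
t²/17.6 = 110 → t² = 1936 → t = 44.

44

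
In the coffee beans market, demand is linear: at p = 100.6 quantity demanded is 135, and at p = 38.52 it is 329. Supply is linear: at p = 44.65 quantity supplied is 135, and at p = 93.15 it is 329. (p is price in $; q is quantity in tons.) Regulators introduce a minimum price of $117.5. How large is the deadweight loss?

$6495.74

Demand slope = (38.52 − 100.6)/(329 − 135) = −0.32, so p = 143.8 − 0.32q.
Supply slope = (93.15 − 44.65)/(329 − 135) = 0.25, so p = 10.9 + 0.25q.
Competitive equilibrium: 143.8 − 0.32q = 10.9 + 0.25q → q* = 233.1579, p* = 69.1895.
At the floor p = 117.5, quantity demanded = (143.8 − 117.5)/0.32 = 82.1875.
Sellers' marginal cost at q' = 82.1875: 10.9 + 0.25·82.1875 = 31.4469.
Δq = 233.1579 − 82.1875 = 150.9704; wedge = 117.5 − 31.4469 = 86.0531.
Welfare loss = ½ × 150.9704 × 86.0531 = $6495.74.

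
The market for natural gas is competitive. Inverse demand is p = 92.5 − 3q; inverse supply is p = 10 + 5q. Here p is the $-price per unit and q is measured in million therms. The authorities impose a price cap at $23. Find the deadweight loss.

$237.93 million

Competitive equilibrium: 92.5 − 3q = 10 + 5q → q* = 10.3125, p* = 61.5625.
At the ceiling p = 23, quantity supplied = (23 − 10)/5 = 2.6.
Willingness to pay at q' = 2.6: 92.5 − 3·2.6 = 84.7.
Δq = 10.3125 − 2.6 = 7.7125; wedge = 84.7 − 23 = 61.7.
DWL = ½ × 7.7125 × 61.7 = $237.93 million.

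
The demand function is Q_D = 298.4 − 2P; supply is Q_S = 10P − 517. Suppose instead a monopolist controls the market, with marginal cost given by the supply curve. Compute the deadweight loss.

1636.75

In inverse form: demand P = 149.2 − 0.5Q, supply P = 51.7 + 0.1Q.
Competitive equilibrium: 149.2 − 0.5Q = 51.7 + 0.1Q → Q* = 162.5, P* = 67.95.
Marginal revenue: MR = 149.2 − Q. Set MR = MC: 149.2 − Q = 51.7 + 0.1Q → Q_m = 88.6364.
Price P_m = 149.2 − 0.5·88.6364 = 104.8818; MC(Q_m) = 51.7 + 0.1·88.6364 = 60.5636.
Competitive Q* = 162.5, so ΔQ = 73.8636; wedge = 104.8818 − 60.5636 = 44.3182.
The triangle = ½ × 73.8636 × 44.3182 = 1636.75.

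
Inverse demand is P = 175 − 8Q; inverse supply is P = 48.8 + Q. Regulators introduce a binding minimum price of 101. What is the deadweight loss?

102.48

Competitive equilibrium: 175 − 8Q = 48.8 + Q → Q* = 14.0222, P* = 62.8222.
At the floor P = 101, quantity demanded = (175 − 101)/8 = 9.25.
Sellers' marginal cost at Q' = 9.25: 48.8 + 1·9.25 = 58.05.
ΔQ = 14.0222 − 9.25 = 4.7722; wedge = 101 − 58.05 = 42.95.
Deadweight loss = ½ × 4.7722 × 42.95 = 102.48.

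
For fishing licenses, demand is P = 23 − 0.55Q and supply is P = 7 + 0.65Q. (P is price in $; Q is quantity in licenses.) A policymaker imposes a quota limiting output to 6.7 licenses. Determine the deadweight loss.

$26.40

Competitive equilibrium: 23 − 0.55Q = 7 + 0.65Q → Q* = 13.3333, P* = 15.6667.
At Q = 6.7: demand price = 23 − 0.55·6.7 = 19.315; supply price = 7 + 0.65·6.7 = 11.355.
ΔQ = 13.3333 − 6.7 = 6.6333; wedge = 19.315 − 11.355 = 7.96.
Deadweight loss = ½ × 6.6333 × 7.96 = $26.40.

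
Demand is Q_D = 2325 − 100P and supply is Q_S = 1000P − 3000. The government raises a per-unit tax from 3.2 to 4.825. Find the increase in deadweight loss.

592.76

In inverse form: demand P = 23.25 − 0.01Q, supply P = 3 + 0.001Q.
Competitive equilibrium: 23.25 − 0.01Q = 3 + 0.001Q → Q* = 1840.9091, P* = 4.8409.
For a per-unit tax t: ΔQ = t/0.011, so DWL = ½·t·(t/0.011) = t²/0.022.
At t = 3.2: DWL = 465.455. At t = 4.825: DWL = 1058.21.
Increase = 1058.21 − 465.455 = 592.76.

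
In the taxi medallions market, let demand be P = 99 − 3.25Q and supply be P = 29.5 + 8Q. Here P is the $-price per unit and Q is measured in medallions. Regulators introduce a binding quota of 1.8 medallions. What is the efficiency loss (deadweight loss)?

Competitive equilibrium: 99 − 3.25Q = 29.5 + 8Q → Q* = 6.1778, P* = 78.9222.
At Q = 1.8: demand price = 99 − 3.25·1.8 = 93.15; supply price = 29.5 + 8·1.8 = 43.9.
ΔQ = 6.1778 − 1.8 = 4.3778; wedge = 93.15 − 43.9 = 49.25.
DWL = ½ × 4.3778 × 49.25 = $107.80.

$107.80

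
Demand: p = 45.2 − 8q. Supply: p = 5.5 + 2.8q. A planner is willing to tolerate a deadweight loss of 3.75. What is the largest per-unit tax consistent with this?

9

Competitive equilibrium: 45.2 − 8q = 5.5 + 2.8q → q* = 3.6759, p* = 15.7926.
A tax t gives Δq = t/10.8 and wedge t, so DWL = t²/21.6.
t²/21.6 = 3.75 → t² = 81 → t = 9.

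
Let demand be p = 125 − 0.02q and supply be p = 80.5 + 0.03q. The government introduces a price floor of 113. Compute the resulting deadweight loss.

2102.50

Competitive equilibrium: 125 − 0.02q = 80.5 + 0.03q → q* = 890, p* = 107.2.
At the floor p = 113, quantity demanded = (125 − 113)/0.02 = 600.
Sellers' marginal cost at q' = 600: 80.5 + 0.03·600 = 98.5.
Δq = 890 − 600 = 290; wedge = 113 − 98.5 = 14.5.
DWL = ½ × 290 × 14.5 = 2102.50.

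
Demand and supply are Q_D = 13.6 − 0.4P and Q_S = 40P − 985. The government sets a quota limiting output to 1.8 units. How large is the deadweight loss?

In inverse form: demand P = 34 − 2.5Q, supply P = 24.625 + 0.025Q.
Competitive equilibrium: 34 − 2.5Q = 24.625 + 0.025Q → Q* = 3.7129, P* = 24.7178.
At Q = 1.8: demand price = 34 − 2.5·1.8 = 29.5; supply price = 24.625 + 0.025·1.8 = 24.67.
ΔQ = 3.7129 − 1.8 = 1.9129; wedge = 29.5 − 24.67 = 4.83.
The triangle = ½ × 1.9129 × 4.83 = 4.62.

4.62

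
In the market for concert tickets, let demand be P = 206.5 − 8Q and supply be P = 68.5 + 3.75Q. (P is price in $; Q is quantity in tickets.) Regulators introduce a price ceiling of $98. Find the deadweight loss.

Competitive equilibrium: 206.5 − 8Q = 68.5 + 3.75Q → Q* = 11.7447, P* = 112.5426.
At the ceiling P = 98, quantity supplied = (98 − 68.5)/3.75 = 7.8667.
Willingness to pay at Q' = 7.8667: 206.5 − 8·7.8667 = 143.5664.
ΔQ = 11.7447 − 7.8667 = 3.878; wedge = 143.5664 − 98 = 45.5664.
Welfare loss = ½ × 3.878 × 45.5664 = $88.35.

$88.35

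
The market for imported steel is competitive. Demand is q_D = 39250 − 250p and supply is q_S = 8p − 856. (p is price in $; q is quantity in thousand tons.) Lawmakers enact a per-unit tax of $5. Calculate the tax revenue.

$1744.19 thousand

In inverse form: demand p = 157 − 0.004q, supply p = 107 + 0.125q.
Competitive equilibrium: 157 − 0.004q = 107 + 0.125q → q* = 387.5969, p* = 155.4496.
With the tax, the buyer price exceeds the seller price by 5: (157 − 0.004q) − (107 + 0.125q) = 5 → q' = 348.8372.
Tax revenue = 5 × 348.8372 = $1744.19 thousand.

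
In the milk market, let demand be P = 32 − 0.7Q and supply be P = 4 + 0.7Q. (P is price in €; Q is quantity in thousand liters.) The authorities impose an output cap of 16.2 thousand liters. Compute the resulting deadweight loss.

€10.108 thousand

Competitive equilibrium: 32 − 0.7Q = 4 + 0.7Q → Q* = 20, P* = 18.
At Q = 16.2: demand price = 32 − 0.7·16.2 = 20.66; supply price = 4 + 0.7·16.2 = 15.34.
ΔQ = 20 − 16.2 = 3.8; wedge = 20.66 − 15.34 = 5.32.
DWL = ½ × 3.8 × 5.32 = €10.108 thousand.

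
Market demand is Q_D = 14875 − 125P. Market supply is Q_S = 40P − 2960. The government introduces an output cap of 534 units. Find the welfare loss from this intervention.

In inverse form: demand P = 119 − 0.008Q, supply P = 74 + 0.025Q.
Competitive equilibrium: 119 − 0.008Q = 74 + 0.025Q → Q* = 1363.6364, P* = 108.0909.
At Q = 534: demand price = 119 − 0.008·534 = 114.728; supply price = 74 + 0.025·534 = 87.35.
ΔQ = 1363.6364 − 534 = 829.6364; wedge = 114.728 − 87.35 = 27.378.
The triangle = ½ × 829.6364 × 27.378 = 11356.89.

11356.89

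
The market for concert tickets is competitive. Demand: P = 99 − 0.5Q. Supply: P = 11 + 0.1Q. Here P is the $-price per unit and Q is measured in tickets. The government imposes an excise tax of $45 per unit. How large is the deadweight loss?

Competitive equilibrium: 99 − 0.5Q = 11 + 0.1Q → Q* = 146.6667, P* = 25.6667.
With the tax, the buyer price exceeds the seller price by 45: (99 − 0.5Q) − (11 + 0.1Q) = 45 → Q' = 71.6667.
ΔQ = 146.6667 − 71.6667 = 75; the wedge equals the tax, 45.
DWL = ½ × 75 × 45 = $1687.50.

$1687.50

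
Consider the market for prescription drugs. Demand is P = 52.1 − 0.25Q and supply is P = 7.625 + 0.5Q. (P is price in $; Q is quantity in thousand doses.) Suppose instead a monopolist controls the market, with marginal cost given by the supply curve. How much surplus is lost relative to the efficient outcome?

Competitive equilibrium: 52.1 − 0.25Q = 7.625 + 0.5Q → Q* = 59.3, P* = 37.275.
Marginal revenue: MR = 52.1 − 0.5Q. Set MR = MC: 52.1 − 0.5Q = 7.625 + 0.5Q → Q_m = 44.475.
Price P_m = 52.1 − 0.25·44.475 = 40.9813; MC(Q_m) = 7.625 + 0.5·44.475 = 29.8625.
Competitive Q* = 59.3, so ΔQ = 14.825; wedge = 40.9813 − 29.8625 = 11.1188.
Deadweight loss = ½ × 14.825 × 11.1188 = $82.42 thousand.

$82.42 thousand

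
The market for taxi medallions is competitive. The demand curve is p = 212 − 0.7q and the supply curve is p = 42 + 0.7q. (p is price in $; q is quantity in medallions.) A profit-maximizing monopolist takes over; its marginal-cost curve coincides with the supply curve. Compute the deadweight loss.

Competitive equilibrium: 212 − 0.7q = 42 + 0.7q → q* = 121.42857, p* = 127.
Marginal revenue: MR = 212 − 1.4q. Set MR = MC: 212 − 1.4q = 42 + 0.7q → q_m = 80.95238.
Price p_m = 212 − 0.7·80.95238 = 155.33333; MC(q_m) = 42 + 0.7·80.95238 = 98.66667.
Competitive q* = 121.42857, so Δq = 40.47619; wedge = 155.33333 − 98.66667 = 56.66666.
DWL = ½ × 40.47619 × 56.66666 = $1146.83.

$1146.83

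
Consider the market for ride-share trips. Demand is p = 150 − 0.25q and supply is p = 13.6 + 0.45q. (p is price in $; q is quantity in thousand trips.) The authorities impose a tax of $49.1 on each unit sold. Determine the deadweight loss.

Competitive equilibrium: 150 − 0.25q = 13.6 + 0.45q → q* = 194.8571, p* = 101.2857.
With the tax, the buyer price exceeds the seller price by 49.1: (150 − 0.25q) − (13.6 + 0.45q) = 49.1 → q' = 124.7143.
Δq = 194.8571 − 124.7143 = 70.1428; the wedge equals the tax, 49.1.
Welfare loss = ½ × 70.1428 × 49.1 = $1722.01 thousand.

$1722.01 thousand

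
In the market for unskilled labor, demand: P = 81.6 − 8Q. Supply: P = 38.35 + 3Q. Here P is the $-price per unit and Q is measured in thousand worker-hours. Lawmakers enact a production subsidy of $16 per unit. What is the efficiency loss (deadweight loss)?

$11.64 thousand

Competitive equilibrium: 81.6 − 8Q = 38.35 + 3Q → Q* = 3.9318, P* = 50.1455.
The subsidy lowers effective supply by 16: P = 22.35 + 3Q.
New quantity: 81.6 − 8Q = 22.35 + 3Q → Q' = 5.3864.
Overproduction ΔQ = 5.3864 − 3.9318 = 1.4546; wedge = subsidy = 16.
Welfare loss = ½ × 1.4546 × 16 = $11.64 thousand.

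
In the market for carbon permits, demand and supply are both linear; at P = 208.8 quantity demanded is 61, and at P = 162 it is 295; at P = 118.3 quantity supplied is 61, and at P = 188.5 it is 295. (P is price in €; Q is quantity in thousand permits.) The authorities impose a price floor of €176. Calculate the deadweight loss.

Demand slope = (162 − 208.8)/(295 − 61) = −0.2, so P = 221 − 0.2Q.
Supply slope = (188.5 − 118.3)/(295 − 61) = 0.3, so P = 100 + 0.3Q.
Competitive equilibrium: 221 − 0.2Q = 100 + 0.3Q → Q* = 242, P* = 172.6.
At the floor P = 176, quantity demanded = (221 − 176)/0.2 = 225.
Sellers' marginal cost at Q' = 225: 100 + 0.3·225 = 167.5.
ΔQ = 242 − 225 = 17; wedge = 176 − 167.5 = 8.5.
The triangle = ½ × 17 × 8.5 = €72.25 thousand.

€72.25 thousand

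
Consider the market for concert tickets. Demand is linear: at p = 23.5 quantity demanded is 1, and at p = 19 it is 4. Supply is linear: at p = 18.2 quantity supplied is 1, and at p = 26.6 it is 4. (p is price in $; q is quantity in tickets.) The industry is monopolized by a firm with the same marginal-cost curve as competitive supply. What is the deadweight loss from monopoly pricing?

Demand slope = (19 − 23.5)/(4 − 1) = −1.5, so p = 25 − 1.5q.
Supply slope = (26.6 − 18.2)/(4 − 1) = 2.8, so p = 15.4 + 2.8q.
Competitive equilibrium: 25 − 1.5q = 15.4 + 2.8q → q* = 2.2326, p* = 21.6512.
Marginal revenue: MR = 25 − 3q. Set MR = MC: 25 − 3q = 15.4 + 2.8q → q_m = 1.6552.
Price p_m = 25 − 1.5·1.6552 = 22.5172; MC(q_m) = 15.4 + 2.8·1.6552 = 20.0346.
Competitive q* = 2.2326, so Δq = 0.5774; wedge = 22.5172 − 20.0346 = 2.4826.
DWL = ½ × 0.5774 × 2.4826 = $0.72.

$0.72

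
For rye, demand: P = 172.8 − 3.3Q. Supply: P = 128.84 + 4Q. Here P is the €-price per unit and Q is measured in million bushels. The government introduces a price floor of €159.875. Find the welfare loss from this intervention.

Competitive equilibrium: 172.8 − 3.3Q = 128.84 + 4Q → Q* = 6.0219, P* = 152.9277.
At the floor P = 159.875, quantity demanded = (172.8 − 159.875)/3.3 = 3.9167.
Sellers' marginal cost at Q' = 3.9167: 128.84 + 4·3.9167 = 144.5068.
ΔQ = 6.0219 − 3.9167 = 2.1052; wedge = 159.875 − 144.5068 = 15.3682.
DWL = ½ × 2.1052 × 15.3682 = €16.18 million.

€16.18 million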